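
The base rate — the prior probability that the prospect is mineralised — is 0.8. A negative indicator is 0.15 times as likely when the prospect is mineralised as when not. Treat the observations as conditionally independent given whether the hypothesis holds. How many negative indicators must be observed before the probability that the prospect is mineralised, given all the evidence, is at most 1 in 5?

2

Prior odds = 0.8/0.2 = 4.
Likelihood ratio per negative indicator = 0.15.
Target posterior odds = 0.2/0.8 = 0.25.
Need 4 × 0.15ⁿ ≤ 0.25, i.e. 0.15ⁿ ≤ 0.0625.
0.15¹ = 0.15 is still above 0.0625 but 0.15² = 0.0225 is at or below it, so n = 2.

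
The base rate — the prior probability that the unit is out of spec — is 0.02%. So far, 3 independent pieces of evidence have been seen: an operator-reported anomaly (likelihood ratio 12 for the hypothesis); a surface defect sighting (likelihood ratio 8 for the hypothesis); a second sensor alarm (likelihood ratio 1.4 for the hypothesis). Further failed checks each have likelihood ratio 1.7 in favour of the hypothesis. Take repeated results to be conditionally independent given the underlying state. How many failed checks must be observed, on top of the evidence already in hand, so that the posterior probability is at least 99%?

Prior odds = 0.0002/0.9998 = 1/4999.
Combined Bayes factor of the evidence already in hand = 12 × 8 × 1.4 = 134.4.
Odds after that evidence = (1/4999) × 134.4 = 672/24995.
Target odds = 0.99/0.01 = 99.
Need 1.7ⁿ ≥ 99 ÷ (672/24995) = 824835/224.
1.7¹⁵ ≈2862.42 falls short of 824835/224 but 1.7¹⁶ ≈4866.12 reaches it, so n = 16.

16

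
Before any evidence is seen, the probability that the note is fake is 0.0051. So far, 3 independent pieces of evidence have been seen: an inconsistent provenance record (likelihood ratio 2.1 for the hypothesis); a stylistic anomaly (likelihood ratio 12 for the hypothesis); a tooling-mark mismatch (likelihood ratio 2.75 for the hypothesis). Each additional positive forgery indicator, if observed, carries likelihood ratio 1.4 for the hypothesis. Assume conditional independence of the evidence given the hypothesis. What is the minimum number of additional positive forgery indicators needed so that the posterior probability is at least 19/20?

12

Prior odds = 0.0051/0.9949 = 51/9949.
Combined Bayes factor of the evidence already in hand = 2.1 × 12 × 2.75 = 69.3.
Odds after that evidence = (51/9949) × 69.3 = 35343/99490.
Target odds = 0.95/0.05 = 19.
Need 1.4ⁿ ≥ 19 ÷ (35343/99490) = 1890310/35343.
1.4¹¹ ≈40.4957 falls short of 1890310/35343 but 1.4¹² ≈56.6939 reaches it, so n = 12.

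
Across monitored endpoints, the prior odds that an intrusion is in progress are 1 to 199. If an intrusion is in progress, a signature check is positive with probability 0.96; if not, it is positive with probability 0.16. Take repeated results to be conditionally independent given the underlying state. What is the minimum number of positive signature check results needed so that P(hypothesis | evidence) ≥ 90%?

5

Prior odds = 1/199.
Likelihood ratio of a positive = 0.96/0.16 = 6.
Target posterior odds = 0.9/0.1 = 9.
Require 6ⁿ ≥ 9 ÷ (1/199) = 1791.
6⁴ = 1296 falls short of 1791 but 6⁵ = 7776 reaches it, so n = 5.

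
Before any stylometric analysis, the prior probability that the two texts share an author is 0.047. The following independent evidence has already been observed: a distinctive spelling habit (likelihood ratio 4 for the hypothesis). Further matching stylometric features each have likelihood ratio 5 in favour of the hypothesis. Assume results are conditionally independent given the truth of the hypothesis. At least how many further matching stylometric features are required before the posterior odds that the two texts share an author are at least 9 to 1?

3

Prior odds = 0.047/0.953 = 47/953.
Bayes factor of the evidence already in hand = 4.
Odds after that evidence = (47/953) × 4 = 188/953.
Target odds = 9.
Need 5ⁿ ≥ 9 ÷ (188/953) = 8577/188.
5² = 25 falls short of 8577/188 but 5³ = 125 reaches it, so n = 3.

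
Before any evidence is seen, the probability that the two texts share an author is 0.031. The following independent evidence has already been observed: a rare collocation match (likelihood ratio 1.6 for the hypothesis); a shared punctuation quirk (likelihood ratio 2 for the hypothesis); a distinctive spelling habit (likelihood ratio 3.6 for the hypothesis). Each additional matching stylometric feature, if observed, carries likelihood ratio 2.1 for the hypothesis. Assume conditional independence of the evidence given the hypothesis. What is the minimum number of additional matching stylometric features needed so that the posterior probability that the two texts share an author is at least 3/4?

3

Prior odds = 0.031/0.969 = 31/969.
Combined Bayes factor of the evidence already in hand = 1.6 × 2 × 3.6 = 11.52.
Odds after that evidence = (31/969) × 11.52 = 2976/8075.
Target odds = 0.75/0.25 = 3.
Need 2.1ⁿ ≥ 3 ÷ (2976/8075) = 8075/992.
2.1² = 4.41 falls short of 8075/992 but 2.1³ = 9.261 reaches it, so n = 3.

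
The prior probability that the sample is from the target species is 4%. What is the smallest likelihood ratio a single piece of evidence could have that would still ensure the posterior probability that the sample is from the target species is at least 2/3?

Prior odds = 0.04/0.96 = 1/24.
Target odds = (2/3)/(1/3) = 2.
Required Bayes factor = 2 ÷ (1/24) = 48.

48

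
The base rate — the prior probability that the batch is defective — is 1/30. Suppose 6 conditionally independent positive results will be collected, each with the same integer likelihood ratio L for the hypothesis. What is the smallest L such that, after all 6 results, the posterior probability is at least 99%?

4

Prior odds = (1/30)/(29/30) = 1/29.
Target odds = 0.99/0.01 = 99.
Need L⁶ ≥ 99 ÷ (1/29) = 2871.
3⁶ = 729 < 2871 ≤ 4096 = 4⁶, so L = 4.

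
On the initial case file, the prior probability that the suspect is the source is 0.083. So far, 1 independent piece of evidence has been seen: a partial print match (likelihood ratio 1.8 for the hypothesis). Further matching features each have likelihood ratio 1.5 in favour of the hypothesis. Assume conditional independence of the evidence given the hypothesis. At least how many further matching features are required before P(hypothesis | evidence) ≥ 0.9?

Prior odds = 0.083/0.917 = 83/917.
Bayes factor of the evidence already in hand = 1.8.
Odds after that evidence = (83/917) × 1.8 = 747/4585.
Target odds = 0.9/0.1 = 9.
Need 1.5ⁿ ≥ 9 ÷ (747/4585) = 4585/83.
1.5⁹ = 19683/512 falls short of 4585/83 but 1.5¹⁰ = 59049/1024 reaches it, so n = 10.

10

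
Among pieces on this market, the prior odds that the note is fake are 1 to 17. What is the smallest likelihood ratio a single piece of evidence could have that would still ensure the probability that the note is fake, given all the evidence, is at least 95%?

323

Prior odds = 1/17.
Target odds = 0.95/0.05 = 19.
Required Bayes factor = 19 ÷ (1/17) = 323.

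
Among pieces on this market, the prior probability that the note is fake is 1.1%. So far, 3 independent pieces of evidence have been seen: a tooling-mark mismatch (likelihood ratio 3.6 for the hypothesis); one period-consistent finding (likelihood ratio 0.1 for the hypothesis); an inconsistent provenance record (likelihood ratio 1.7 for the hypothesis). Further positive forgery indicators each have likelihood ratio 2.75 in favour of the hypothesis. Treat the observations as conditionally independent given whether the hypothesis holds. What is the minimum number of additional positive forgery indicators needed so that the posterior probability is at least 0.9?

Prior odds = 0.011/0.989 = 11/989.
Combined Bayes factor of the evidence already in hand = 3.6 × 0.1 × 1.7 = 0.612.
Odds after that evidence = (11/989) × 0.612 = 1683/247250.
Target odds = 0.9/0.1 = 9.
Need 2.75ⁿ ≥ 9 ÷ (1683/247250) = 247250/187.
2.75⁷ = 19487171/16384 falls short of 247250/187 but 2.75⁸ = 214358881/65536 reaches it, so n = 8.

8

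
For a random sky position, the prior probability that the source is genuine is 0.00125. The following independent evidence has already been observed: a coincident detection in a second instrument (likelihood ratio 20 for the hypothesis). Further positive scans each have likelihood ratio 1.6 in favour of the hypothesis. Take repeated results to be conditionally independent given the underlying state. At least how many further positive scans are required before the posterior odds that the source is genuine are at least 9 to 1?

13

Prior odds = 0.00125/0.99875 = 1/799.
Bayes factor of the evidence already in hand = 20.
Odds after that evidence = (1/799) × 20 = 20/799.
Target odds = 9.
Need 1.6ⁿ ≥ 9 ÷ (20/799) = 359.55.
1.6¹² ≈281.475 falls short of 359.55 but 1.6¹³ ≈450.36 reaches it, so n = 13.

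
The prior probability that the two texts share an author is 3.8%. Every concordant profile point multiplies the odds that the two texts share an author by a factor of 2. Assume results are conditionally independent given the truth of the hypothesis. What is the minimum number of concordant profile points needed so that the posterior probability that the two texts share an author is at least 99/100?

Prior odds = 0.038/0.962 = 19/481.
Likelihood ratio per concordant profile point = 2.
Target odds: 0.99 ÷ 0.01 = 99.
Require 2ⁿ ≥ 99 ÷ (19/481) = 47619/19.
2¹¹ = 2048 falls short of 47619/19 but 2¹² = 4096 reaches it, so n = 12.

12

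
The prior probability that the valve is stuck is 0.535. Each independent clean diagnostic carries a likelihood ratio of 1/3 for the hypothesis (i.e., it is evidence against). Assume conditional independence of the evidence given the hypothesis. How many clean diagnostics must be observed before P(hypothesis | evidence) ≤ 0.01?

Prior odds = 0.535/0.465 = 107/93.
Likelihood ratio per clean diagnostic = 1/3.
Target posterior odds = 0.01/0.99 = 1/99.
Require (1/3)ⁿ ≤ 1/99 ÷ (107/93) = 31/3531.
(1/3)⁴ = 1/81 is still above 31/3531 but (1/3)⁵ = 1/243 is at or below it, so n = 5.

5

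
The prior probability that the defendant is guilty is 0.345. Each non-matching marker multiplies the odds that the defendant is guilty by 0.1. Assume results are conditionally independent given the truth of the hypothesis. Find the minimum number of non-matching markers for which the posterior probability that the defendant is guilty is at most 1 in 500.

3

Prior odds = 0.345/0.655 = 69/131.
Likelihood ratio per non-matching marker = 0.1.
Target posterior odds = 0.002/0.998 = 1/499.
Need (69/131) × 0.1ⁿ ≤ 1/499, i.e. 0.1ⁿ ≤ 131/34431.
0.1² = 0.01 is still above 131/34431 but 0.1³ = 0.001 is at or below it, so n = 3.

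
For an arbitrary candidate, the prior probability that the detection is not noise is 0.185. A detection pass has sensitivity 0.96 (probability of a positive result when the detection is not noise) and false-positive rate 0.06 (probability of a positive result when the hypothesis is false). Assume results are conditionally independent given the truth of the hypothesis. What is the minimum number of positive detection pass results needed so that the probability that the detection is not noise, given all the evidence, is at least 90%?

Prior odds = 0.185/0.815 = 37/163.
Likelihood ratio of a positive result = 0.96/0.06 = 16.
Target posterior odds = 0.9/0.1 = 9.
Need (37/163) × 16ⁿ ≥ 9, i.e. 16ⁿ ≥ 1467/37.
16¹ = 16 falls short of 1467/37 but 16² = 256 reaches it, so n = 2.

2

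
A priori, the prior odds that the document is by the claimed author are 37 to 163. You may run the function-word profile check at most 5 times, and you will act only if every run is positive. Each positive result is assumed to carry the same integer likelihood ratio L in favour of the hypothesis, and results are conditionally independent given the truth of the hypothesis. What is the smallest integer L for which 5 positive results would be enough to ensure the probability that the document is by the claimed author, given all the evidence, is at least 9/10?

Prior odds = 37/163.
Target odds = 0.9/0.1 = 9.
Need L⁵ ≥ 9 ÷ (37/163) = 1467/37.
2⁵ = 32 < 1467/37 ≤ 243 = 3⁵, so L = 3.

3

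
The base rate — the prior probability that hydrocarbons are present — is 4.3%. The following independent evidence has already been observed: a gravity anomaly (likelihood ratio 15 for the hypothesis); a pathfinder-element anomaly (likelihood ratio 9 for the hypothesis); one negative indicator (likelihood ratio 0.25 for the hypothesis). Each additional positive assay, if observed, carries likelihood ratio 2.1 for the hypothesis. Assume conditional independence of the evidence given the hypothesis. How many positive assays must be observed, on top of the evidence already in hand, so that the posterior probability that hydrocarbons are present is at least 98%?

Prior odds = 0.043/0.957 = 43/957.
Combined Bayes factor of the evidence already in hand = 15 × 9 × 0.25 = 33.75.
Odds after that evidence = (43/957) × 33.75 = 1935/1276.
Target odds = 0.98/0.02 = 49.
Need 2.1ⁿ ≥ 49 ÷ (1935/1276) = 62524/1935.
2.1⁴ = 19.4481 falls short of 62524/1935 but 2.1⁵ = 4084101/100000 reaches it, so n = 5.

5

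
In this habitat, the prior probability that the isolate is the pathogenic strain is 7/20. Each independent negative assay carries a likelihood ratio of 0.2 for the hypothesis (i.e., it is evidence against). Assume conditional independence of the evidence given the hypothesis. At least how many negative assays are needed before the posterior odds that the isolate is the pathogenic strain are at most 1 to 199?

3

Prior odds = 0.35/0.65 = 7/13.
Likelihood ratio per negative assay = 0.2.
Target odds = 1/199.
Require 0.2ⁿ ≤ 1/199 ÷ (7/13) = 13/1393.
0.2² = 0.04 is still above 13/1393 but 0.2³ = 0.008 is at or below it, so n = 3.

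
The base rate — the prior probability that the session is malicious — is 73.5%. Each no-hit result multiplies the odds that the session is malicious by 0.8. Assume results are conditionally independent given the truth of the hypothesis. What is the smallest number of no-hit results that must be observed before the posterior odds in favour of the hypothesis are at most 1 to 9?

15

Prior odds = 0.735/0.265 = 147/53.
Likelihood ratio per no-hit result = 0.8.
Target odds = 1/9.
Require 0.8ⁿ ≤ 1/9 ÷ (147/53) = 53/1323.
0.8¹⁴ ≈0.0439805 is still above 53/1323 but 0.8¹⁵ ≈0.0351844 is at or below it, so n = 15.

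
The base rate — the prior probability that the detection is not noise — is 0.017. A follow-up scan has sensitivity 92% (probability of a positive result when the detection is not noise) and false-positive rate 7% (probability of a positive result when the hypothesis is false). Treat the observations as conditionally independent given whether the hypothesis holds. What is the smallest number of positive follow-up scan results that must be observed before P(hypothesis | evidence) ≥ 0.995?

Prior odds: 0.017 ÷ 0.983 = 17/983.
Likelihood ratio of a positive result = 0.92/0.07 = 92/7.
Target odds: 0.995 ÷ 0.005 = 199.
Require (92/7)ⁿ ≥ 199 ÷ (17/983) = 195617/17.
(92/7)³ = 778688/343 falls short of 195617/17 but (92/7)⁴ = 71639296/2401 reaches it, so n = 4.

4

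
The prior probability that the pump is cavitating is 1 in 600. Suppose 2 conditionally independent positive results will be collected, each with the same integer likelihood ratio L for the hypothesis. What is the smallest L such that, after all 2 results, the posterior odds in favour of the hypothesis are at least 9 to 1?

74

Prior odds = (1/600)/(599/600) = 1/599.
Target odds = 9.
Need L² ≥ 9 ÷ (1/599) = 5391.
73² = 5329 < 5391 ≤ 5476 = 74², so L = 74.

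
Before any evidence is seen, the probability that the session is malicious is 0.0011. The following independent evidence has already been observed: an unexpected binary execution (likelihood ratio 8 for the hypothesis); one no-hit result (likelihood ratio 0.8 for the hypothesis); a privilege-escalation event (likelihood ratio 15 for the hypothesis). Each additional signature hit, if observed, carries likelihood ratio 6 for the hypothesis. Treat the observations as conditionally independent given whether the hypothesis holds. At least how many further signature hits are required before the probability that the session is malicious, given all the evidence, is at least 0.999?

6

Prior odds = 0.0011/0.9989 = 11/9989.
Combined Bayes factor of the evidence already in hand = 8 × 0.8 × 15 = 96.
Odds after that evidence = (11/9989) × 96 = 1056/9989.
Target odds = 0.999/0.001 = 999.
Need 6ⁿ ≥ 999 ÷ (1056/9989) = 3326337/352.
6⁵ = 7776 falls short of 3326337/352 but 6⁶ = 46656 reaches it, so n = 6.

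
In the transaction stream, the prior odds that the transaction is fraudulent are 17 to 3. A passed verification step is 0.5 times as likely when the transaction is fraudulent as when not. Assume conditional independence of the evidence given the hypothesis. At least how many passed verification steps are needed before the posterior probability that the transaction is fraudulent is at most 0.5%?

Prior odds = 17/3.
Likelihood ratio per passed verification step = 0.5.
Target odds: 0.005 ÷ 0.995 = 1/199.
Need (17/3) × 0.5ⁿ ≤ 1/199, i.e. 0.5ⁿ ≤ 3/3383.
0.5¹⁰ = 1/1024 is still above 3/3383 but 0.5¹¹ = 1/2048 is at or below it, so n = 11.

11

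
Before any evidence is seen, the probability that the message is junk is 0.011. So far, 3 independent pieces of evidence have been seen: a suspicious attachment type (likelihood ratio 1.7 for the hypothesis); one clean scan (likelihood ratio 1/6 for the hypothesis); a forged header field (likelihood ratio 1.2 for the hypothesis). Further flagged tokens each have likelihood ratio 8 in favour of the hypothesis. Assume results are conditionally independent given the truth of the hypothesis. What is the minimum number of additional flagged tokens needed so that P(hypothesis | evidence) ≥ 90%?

Prior odds = 0.011/0.989 = 11/989.
Combined Bayes factor of the evidence already in hand = 1.7 × (1/6) × 1.2 = 0.34.
Odds after that evidence = (11/989) × 0.34 = 187/49450.
Target odds = 0.9/0.1 = 9.
Need 8ⁿ ≥ 9 ÷ (187/49450) = 445050/187.
8³ = 512 falls short of 445050/187 but 8⁴ = 4096 reaches it, so n = 4.

4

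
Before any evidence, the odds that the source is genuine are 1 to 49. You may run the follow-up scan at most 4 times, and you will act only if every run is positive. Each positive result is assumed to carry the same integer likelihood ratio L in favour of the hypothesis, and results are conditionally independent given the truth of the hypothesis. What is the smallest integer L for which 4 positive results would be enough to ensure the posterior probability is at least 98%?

Prior odds = 1/49.
Target odds = 0.98/0.02 = 49.
Need L⁴ ≥ 49 ÷ (1/49) = 2401.
6⁴ = 1296 < 2401 ≤ 2401 = 7⁴, so L = 7.

7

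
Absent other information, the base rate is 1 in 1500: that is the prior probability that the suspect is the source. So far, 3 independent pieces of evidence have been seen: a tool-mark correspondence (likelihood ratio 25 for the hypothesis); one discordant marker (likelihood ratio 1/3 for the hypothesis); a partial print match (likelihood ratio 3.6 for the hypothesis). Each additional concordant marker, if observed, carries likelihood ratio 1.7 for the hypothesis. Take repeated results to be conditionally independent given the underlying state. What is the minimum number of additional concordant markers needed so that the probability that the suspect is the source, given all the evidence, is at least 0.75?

Prior odds = (1/1500)/(1499/1500) = 1/1499.
Combined Bayes factor of the evidence already in hand = 25 × (1/3) × 3.6 = 30.
Odds after that evidence = (1/1499) × 30 = 30/1499.
Target odds = 0.75/0.25 = 3.
Need 1.7ⁿ ≥ 3 ÷ (30/1499) = 149.9.
1.7⁹ ≈118.588 falls short of 149.9 but 1.7¹⁰ ≈201.599 reaches it, so n = 10.

10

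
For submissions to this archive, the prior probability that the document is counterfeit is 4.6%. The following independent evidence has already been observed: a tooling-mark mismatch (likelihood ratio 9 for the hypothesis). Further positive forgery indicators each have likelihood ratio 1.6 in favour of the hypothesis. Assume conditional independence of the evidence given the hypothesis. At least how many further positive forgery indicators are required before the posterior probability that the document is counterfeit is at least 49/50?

Prior odds = 0.046/0.954 = 23/477.
Bayes factor of the evidence already in hand = 9.
Odds after that evidence = (23/477) × 9 = 23/53.
Target odds = 0.98/0.02 = 49.
Need 1.6ⁿ ≥ 49 ÷ (23/53) = 2597/23.
1.6¹⁰ ≈109.951 falls short of 2597/23 but 1.6¹¹ ≈175.922 reaches it, so n = 11.

11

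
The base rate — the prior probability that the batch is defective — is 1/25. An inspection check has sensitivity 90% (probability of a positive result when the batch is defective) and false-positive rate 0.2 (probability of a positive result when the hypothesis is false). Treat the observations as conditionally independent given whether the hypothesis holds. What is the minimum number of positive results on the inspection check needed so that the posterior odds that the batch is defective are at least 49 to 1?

5

Prior odds = 0.04/0.96 = 1/24.
Likelihood ratio of a positive result = 0.9/0.2 = 4.5.
Target odds = 49.
Require 4.5ⁿ ≥ 49 ÷ (1/24) = 1176.
4.5⁴ = 410.0625 falls short of 1176 but 4.5⁵ = 1845.28125 reaches it, so n = 5.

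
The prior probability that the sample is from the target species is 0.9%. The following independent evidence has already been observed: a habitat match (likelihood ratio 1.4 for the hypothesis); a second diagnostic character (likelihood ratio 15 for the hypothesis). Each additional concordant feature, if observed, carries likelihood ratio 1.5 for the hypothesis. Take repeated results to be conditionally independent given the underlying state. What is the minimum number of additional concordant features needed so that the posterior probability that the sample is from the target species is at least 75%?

7

Prior odds = 0.009/0.991 = 9/991.
Combined Bayes factor of the evidence already in hand = 1.4 × 15 = 21.
Odds after that evidence = (9/991) × 21 = 189/991.
Target odds = 0.75/0.25 = 3.
Need 1.5ⁿ ≥ 3 ÷ (189/991) = 991/63.
1.5⁶ = 11.390625 falls short of 991/63 but 1.5⁷ = 17.0859375 reaches it, so n = 7.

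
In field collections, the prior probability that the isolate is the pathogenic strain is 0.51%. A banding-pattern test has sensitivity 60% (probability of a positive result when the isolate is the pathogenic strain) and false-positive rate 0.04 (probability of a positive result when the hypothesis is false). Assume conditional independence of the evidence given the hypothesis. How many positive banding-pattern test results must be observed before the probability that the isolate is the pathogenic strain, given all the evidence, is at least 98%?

4

Prior odds = 0.0051/0.9949 = 51/9949.
Likelihood ratio of a positive result = 0.6/0.04 = 15.
Target posterior odds = 0.98/0.02 = 49.
Require 15ⁿ ≥ 49 ÷ (51/9949) = 487501/51.
15³ = 3375 falls short of 487501/51 but 15⁴ = 50625 reaches it, so n = 4.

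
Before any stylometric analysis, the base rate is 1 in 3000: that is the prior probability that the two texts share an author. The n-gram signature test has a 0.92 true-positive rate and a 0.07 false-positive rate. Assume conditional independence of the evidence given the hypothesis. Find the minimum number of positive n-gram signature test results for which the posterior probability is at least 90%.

4

Prior odds = (1/3000)/(2999/3000) = 1/2999.
Likelihood ratio of a positive result = 0.92/0.07 = 92/7.
Target posterior odds = 0.9/0.1 = 9.
Require (92/7)ⁿ ≥ 9 ÷ (1/2999) = 26991.
(92/7)³ = 778688/343 falls short of 26991 but (92/7)⁴ = 71639296/2401 reaches it, so n = 4.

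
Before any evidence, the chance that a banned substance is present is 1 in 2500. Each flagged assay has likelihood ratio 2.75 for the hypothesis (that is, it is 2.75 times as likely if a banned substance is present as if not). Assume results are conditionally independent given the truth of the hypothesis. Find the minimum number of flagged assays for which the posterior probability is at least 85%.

Prior odds: 0.0004 ÷ 0.9996 = 1/2499.
Likelihood ratio per flagged assay = 2.75.
Target posterior odds = 0.85/0.15 = 17/3.
Need (1/2499) × 2.75ⁿ ≥ 17/3, i.e. 2.75ⁿ ≥ 14161.
2.75⁹ ≈8994.86 falls short of 14161 but 2.75¹⁰ ≈24735.9 reaches it, so n = 10.

10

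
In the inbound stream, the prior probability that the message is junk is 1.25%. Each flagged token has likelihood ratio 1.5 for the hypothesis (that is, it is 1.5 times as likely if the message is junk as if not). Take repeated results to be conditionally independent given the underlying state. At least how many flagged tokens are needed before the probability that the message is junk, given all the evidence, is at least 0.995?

24

Prior odds = 0.0125/0.9875 = 1/79.
Likelihood ratio per flagged token = 1.5.
Target odds: 0.995 ÷ 0.005 = 199.
Require 1.5ⁿ ≥ 199 ÷ (1/79) = 15721.
1.5²³ ≈11222.7 falls short of 15721 but 1.5²⁴ ≈16834.1 reaches it, so n = 24.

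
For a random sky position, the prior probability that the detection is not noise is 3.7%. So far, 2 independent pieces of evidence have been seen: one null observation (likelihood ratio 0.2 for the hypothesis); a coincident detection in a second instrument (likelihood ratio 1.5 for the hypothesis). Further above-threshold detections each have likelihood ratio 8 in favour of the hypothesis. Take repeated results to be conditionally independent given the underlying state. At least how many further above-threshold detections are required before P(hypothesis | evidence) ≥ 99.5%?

Prior odds = 0.037/0.963 = 37/963.
Combined Bayes factor of the evidence already in hand = 0.2 × 1.5 = 0.3.
Odds after that evidence = (37/963) × 0.3 = 37/3210.
Target odds = 0.995/0.005 = 199.
Need 8ⁿ ≥ 199 ÷ (37/3210) = 638790/37.
8⁴ = 4096 falls short of 638790/37 but 8⁵ = 32768 reaches it, so n = 5.

5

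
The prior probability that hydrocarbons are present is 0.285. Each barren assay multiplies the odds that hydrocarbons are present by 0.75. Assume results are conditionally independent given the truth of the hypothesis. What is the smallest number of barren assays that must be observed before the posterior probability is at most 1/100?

Prior odds: 0.285 ÷ 0.715 = 57/143.
Likelihood ratio per barren assay = 0.75.
Target odds: 0.01 ÷ 0.99 = 1/99.
Need (57/143) × 0.75ⁿ ≤ 1/99, i.e. 0.75ⁿ ≤ 13/513.
0.75¹² = 531441/16777216 is still above 13/513 but 0.75¹³ = 1594323/67108864 is at or below it, so n = 13.

13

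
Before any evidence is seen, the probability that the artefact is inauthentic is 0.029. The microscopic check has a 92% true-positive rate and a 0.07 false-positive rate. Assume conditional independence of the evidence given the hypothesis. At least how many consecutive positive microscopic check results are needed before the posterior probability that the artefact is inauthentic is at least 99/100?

Prior odds = 0.029/0.971 = 29/971.
Likelihood ratio of a positive result = 0.92/0.07 = 92/7.
Target posterior odds = 0.99/0.01 = 99.
Need (29/971) × (92/7)ⁿ ≥ 99, i.e. (92/7)ⁿ ≥ 96129/29.
(92/7)³ = 778688/343 falls short of 96129/29 but (92/7)⁴ = 71639296/2401 reaches it, so n = 4.

4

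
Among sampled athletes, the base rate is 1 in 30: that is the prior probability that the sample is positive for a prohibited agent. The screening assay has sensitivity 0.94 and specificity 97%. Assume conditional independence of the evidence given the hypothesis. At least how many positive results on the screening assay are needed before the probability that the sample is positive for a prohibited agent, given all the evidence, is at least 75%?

2

Prior odds: (1/30) ÷ (29/30) = 1/29.
False-positive rate = 1 − 0.97 = 0.03; likelihood ratio of a positive = 0.94/0.03 = 94/3.
Target odds: 0.75 ÷ 0.25 = 3.
Need (1/29) × (94/3)ⁿ ≥ 3, i.e. (94/3)ⁿ ≥ 87.
(94/3)¹ = 94/3 falls short of 87 but (94/3)² = 8836/9 reaches it, so n = 2.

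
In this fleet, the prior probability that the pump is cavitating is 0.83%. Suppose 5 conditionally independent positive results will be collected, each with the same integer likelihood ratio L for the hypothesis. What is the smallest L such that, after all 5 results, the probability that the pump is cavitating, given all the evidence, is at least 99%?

Prior odds = 0.0083/0.9917 = 83/9917.
Target odds = 0.99/0.01 = 99.
Need L⁵ ≥ 99 ÷ (83/9917) = 981783/83.
6⁵ = 7776 < 981783/83 ≤ 16807 = 7⁵, so L = 7.

7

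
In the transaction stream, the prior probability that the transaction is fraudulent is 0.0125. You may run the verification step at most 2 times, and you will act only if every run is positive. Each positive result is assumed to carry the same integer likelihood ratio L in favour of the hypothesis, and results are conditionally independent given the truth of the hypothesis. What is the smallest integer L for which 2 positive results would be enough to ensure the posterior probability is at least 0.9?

Prior odds = 0.0125/0.9875 = 1/79.
Target odds = 0.9/0.1 = 9.
Need L² ≥ 9 ÷ (1/79) = 711.
26² = 676 < 711 ≤ 729 = 27², so L = 27.

27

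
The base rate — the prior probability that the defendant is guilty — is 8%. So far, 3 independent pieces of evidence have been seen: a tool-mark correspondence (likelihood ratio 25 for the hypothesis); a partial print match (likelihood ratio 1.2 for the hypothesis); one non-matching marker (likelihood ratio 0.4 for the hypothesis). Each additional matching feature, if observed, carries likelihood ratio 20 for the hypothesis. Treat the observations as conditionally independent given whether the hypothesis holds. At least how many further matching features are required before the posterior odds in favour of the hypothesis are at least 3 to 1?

1

Prior odds = 0.08/0.92 = 2/23.
Combined Bayes factor of the evidence already in hand = 25 × 1.2 × 0.4 = 12.
Odds after that evidence = (2/23) × 12 = 24/23.
Target odds = 3.
Need 20ⁿ ≥ 3 ÷ (24/23) = 2.875.
20¹ = 20, which meets the required 2.875; so n = 1.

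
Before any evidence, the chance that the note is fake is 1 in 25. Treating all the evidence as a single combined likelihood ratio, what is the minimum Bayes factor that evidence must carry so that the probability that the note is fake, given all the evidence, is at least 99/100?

Prior odds = 0.04/0.96 = 1/24.
Target odds = 0.99/0.01 = 99.
Required Bayes factor = 99 ÷ (1/24) = 2376.

2376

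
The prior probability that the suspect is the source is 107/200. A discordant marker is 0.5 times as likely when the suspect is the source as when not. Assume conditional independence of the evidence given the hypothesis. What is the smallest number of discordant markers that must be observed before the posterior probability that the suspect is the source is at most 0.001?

Prior odds: 0.535 ÷ 0.465 = 107/93.
Likelihood ratio per discordant marker = 0.5.
Target odds: 0.001 ÷ 0.999 = 1/999.
Need (107/93) × 0.5ⁿ ≤ 1/999, i.e. 0.5ⁿ ≤ 31/35631.
0.5¹⁰ = 1/1024 is still above 31/35631 but 0.5¹¹ = 1/2048 is at or below it, so n = 11.

11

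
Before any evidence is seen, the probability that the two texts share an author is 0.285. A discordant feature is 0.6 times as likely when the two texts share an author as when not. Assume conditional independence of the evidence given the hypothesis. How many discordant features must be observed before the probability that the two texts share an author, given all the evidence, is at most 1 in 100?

Prior odds = 0.285/0.715 = 57/143.
Likelihood ratio per discordant feature = 0.6.
Target odds: 0.01 ÷ 0.99 = 1/99.
Need (57/143) × 0.6ⁿ ≤ 1/99, i.e. 0.6ⁿ ≤ 13/513.
0.6⁷ = 2187/78125 is still above 13/513 but 0.6⁸ = 6561/390625 is at or below it, so n = 8.

8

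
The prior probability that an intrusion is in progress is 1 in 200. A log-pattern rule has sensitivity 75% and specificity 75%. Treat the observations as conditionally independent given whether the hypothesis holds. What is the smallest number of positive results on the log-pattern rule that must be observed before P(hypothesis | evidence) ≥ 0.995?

Prior odds: 0.005 ÷ 0.995 = 1/199.
False-positive rate = 1 − 0.75 = 0.25; likelihood ratio of a positive = 0.75/0.25 = 3.
Target odds: 0.995 ÷ 0.005 = 199.
Need (1/199) × 3ⁿ ≥ 199, i.e. 3ⁿ ≥ 39601.
3⁹ = 19683 falls short of 39601 but 3¹⁰ = 59049 reaches it, so n = 10.

10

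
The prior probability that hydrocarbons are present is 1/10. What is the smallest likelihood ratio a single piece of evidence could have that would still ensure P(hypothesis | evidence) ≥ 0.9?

Prior odds = 0.1/0.9 = 1/9.
Target odds = 0.9/0.1 = 9.
Required Bayes factor = 9 ÷ (1/9) = 81.

81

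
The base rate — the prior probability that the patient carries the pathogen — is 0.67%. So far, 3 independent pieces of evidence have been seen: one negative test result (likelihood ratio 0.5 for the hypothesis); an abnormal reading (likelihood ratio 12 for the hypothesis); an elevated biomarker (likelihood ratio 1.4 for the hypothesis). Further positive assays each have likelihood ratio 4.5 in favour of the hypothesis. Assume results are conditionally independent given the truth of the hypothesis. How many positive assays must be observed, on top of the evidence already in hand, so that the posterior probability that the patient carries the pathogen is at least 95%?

Prior odds = 0.0067/0.9933 = 67/9933.
Combined Bayes factor of the evidence already in hand = 0.5 × 12 × 1.4 = 8.4.
Odds after that evidence = (67/9933) × 8.4 = 134/2365.
Target odds = 0.95/0.05 = 19.
Need 4.5ⁿ ≥ 19 ÷ (134/2365) = 44935/134.
4.5³ = 91.125 falls short of 44935/134 but 4.5⁴ = 410.0625 reaches it, so n = 4.

4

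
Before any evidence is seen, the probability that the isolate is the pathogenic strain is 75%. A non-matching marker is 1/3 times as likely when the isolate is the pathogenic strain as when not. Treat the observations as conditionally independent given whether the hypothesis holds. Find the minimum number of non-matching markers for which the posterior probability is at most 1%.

6

Prior odds = 0.75/0.25 = 3.
Likelihood ratio per non-matching marker = 1/3.
Target posterior odds = 0.01/0.99 = 1/99.
Need 3 × (1/3)ⁿ ≤ 1/99, i.e. (1/3)ⁿ ≤ 1/297.
(1/3)⁵ = 1/243 is still above 1/297 but (1/3)⁶ = 1/729 is at or below it, so n = 6.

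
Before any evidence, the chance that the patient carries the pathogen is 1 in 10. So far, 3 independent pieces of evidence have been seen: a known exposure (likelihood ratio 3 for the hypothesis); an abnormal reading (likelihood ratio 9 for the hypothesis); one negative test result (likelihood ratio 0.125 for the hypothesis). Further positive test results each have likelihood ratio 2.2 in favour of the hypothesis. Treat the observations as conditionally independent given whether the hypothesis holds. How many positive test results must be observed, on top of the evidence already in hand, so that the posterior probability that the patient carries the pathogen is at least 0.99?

Prior odds = 0.1/0.9 = 1/9.
Combined Bayes factor of the evidence already in hand = 3 × 9 × 0.125 = 3.375.
Odds after that evidence = (1/9) × 3.375 = 0.375.
Target odds = 0.99/0.01 = 99.
Need 2.2ⁿ ≥ 99 ÷ 0.375 = 264.
2.2⁷ = 19487171/78125 falls short of 264 but 2.2⁸ = 214358881/390625 reaches it, so n = 8.

8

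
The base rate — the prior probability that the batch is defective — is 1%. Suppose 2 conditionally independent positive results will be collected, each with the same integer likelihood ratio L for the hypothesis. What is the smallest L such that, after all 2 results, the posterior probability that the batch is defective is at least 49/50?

Prior odds = 0.01/0.99 = 1/99.
Target odds = 0.98/0.02 = 49.
Need L² ≥ 49 ÷ (1/99) = 4851.
69² = 4761 < 4851 ≤ 4900 = 70², so L = 70.

70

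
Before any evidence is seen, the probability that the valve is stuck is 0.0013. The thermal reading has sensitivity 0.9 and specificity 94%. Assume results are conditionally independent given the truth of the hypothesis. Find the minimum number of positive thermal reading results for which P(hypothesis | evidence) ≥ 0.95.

4

Prior odds = 0.0013/0.9987 = 13/9987.
False-positive rate = 1 − 0.94 = 0.06; likelihood ratio of a positive = 0.9/0.06 = 15.
Target odds: 0.95 ÷ 0.05 = 19.
Require 15ⁿ ≥ 19 ÷ (13/9987) = 189753/13.
15³ = 3375 falls short of 189753/13 but 15⁴ = 50625 reaches it, so n = 4.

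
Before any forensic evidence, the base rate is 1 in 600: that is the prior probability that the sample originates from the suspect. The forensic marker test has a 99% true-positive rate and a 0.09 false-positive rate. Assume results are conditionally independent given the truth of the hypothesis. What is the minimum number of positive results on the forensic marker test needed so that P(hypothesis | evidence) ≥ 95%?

4

Prior odds = (1/600)/(599/600) = 1/599.
Likelihood ratio of a positive result = 0.99/0.09 = 11.
Target posterior odds = 0.95/0.05 = 19.
Require 11ⁿ ≥ 19 ÷ (1/599) = 11381.
11³ = 1331 falls short of 11381 but 11⁴ = 14641 reaches it, so n = 4.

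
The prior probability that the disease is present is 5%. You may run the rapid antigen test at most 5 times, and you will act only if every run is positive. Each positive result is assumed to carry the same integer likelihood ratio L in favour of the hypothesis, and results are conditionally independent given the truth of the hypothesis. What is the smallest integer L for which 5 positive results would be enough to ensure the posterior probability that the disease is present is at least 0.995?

Prior odds = 0.05/0.95 = 1/19.
Target odds = 0.995/0.005 = 199.
Need L⁵ ≥ 199 ÷ (1/19) = 3781.
5⁵ = 3125 < 3781 ≤ 7776 = 6⁵, so L = 6.

6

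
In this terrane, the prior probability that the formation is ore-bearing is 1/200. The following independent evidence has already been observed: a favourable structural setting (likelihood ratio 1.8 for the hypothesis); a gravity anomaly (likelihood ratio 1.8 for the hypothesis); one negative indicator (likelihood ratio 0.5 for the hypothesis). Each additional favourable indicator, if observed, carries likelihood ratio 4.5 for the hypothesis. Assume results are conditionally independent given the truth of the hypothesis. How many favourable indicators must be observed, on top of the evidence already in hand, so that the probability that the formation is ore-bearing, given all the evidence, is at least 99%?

7

Prior odds = 0.005/0.995 = 1/199.
Combined Bayes factor of the evidence already in hand = 1.8 × 1.8 × 0.5 = 1.62.
Odds after that evidence = (1/199) × 1.62 = 81/9950.
Target odds = 0.99/0.01 = 99.
Need 4.5ⁿ ≥ 99 ÷ (81/9950) = 109450/9.
4.5⁶ = 8303.765625 falls short of 109450/9 but 4.5⁷ = 4782969/128 reaches it, so n = 7.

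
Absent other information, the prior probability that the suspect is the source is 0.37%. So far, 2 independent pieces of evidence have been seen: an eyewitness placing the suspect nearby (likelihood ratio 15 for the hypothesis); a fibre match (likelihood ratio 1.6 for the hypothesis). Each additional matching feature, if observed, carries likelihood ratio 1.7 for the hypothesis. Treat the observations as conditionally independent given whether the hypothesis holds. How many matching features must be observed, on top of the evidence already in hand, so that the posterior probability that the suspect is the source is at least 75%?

Prior odds = 0.0037/0.9963 = 37/9963.
Combined Bayes factor of the evidence already in hand = 15 × 1.6 = 24.
Odds after that evidence = (37/9963) × 24 = 296/3321.
Target odds = 0.75/0.25 = 3.
Need 1.7ⁿ ≥ 3 ÷ (296/3321) = 9963/296.
1.7⁶ = 24137569/1000000 falls short of 9963/296 but 1.7⁷ = 410338673/10000000 reaches it, so n = 7.

7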